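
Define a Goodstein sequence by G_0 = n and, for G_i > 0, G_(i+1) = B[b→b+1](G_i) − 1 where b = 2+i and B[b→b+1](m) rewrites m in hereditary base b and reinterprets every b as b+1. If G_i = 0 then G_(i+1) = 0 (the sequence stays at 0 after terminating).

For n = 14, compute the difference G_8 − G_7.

G_0 = 14. HB_2(14) = 2^(2 + 1) + 2^2 + 2. Bump = 111. G_1 = 110.
G_1 = 110. HB_3(110) = 3^(3 + 1) + 3^3 + 2. Bump = 1282. G_2 = 1281.
G_2 = 1281. HB_4(1281) = 4^(4 + 1) + 4^4 + 1. Bump = 18751. G_3 = 18750.
G_3 = 18750. HB_5(18750) = 5^(5 + 1) + 5^5. Bump = 326592. G_4 = 326591.
G_4 = 326591. HB_6(326591) = 6^(6 + 1) + 5·6^5 + 5·6^4 + 5·6^3 + 5·6^2 + 5·6 + 5. Bump = 5862841. G_5 = 5862840.
G_5 = 5862840. HB_7(5862840) = 7^(7 + 1) + 5·7^5 + 5·7^4 + 5·7^3 + 5·7^2 + 5·7 + 4. Bump = 134404972. G_6 = 134404971.
G_6 = 134404971. HB_8(134404971) = 8^(8 + 1) + 5·8^5 + 5·8^4 + 5·8^3 + 5·8^2 + 5·8 + 3. Bump = 3487116549. G_7 = 3487116548.
G_7 = 3487116548. HB_9(3487116548) = 9^(9 + 1) + 5·9^5 + 5·9^4 + 5·9^3 + 5·9^2 + 5·9 + 2. Bump = 100000555552. G_8 = 100000555551.

96513439003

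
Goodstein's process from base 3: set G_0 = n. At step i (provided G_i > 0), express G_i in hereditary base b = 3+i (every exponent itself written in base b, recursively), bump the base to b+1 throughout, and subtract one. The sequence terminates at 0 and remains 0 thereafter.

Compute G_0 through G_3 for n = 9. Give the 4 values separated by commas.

9 —HB3→ 3^2 —bump→ 4^2 = 16 —(−1)→ 15
15 —HB4→ 3·4 + 3 —bump→ 3·5 + 3 = 18 —(−1)→ 17
17 —HB5→ 3·5 + 2 —bump→ 3·6 + 2 = 20 —(−1)→ 19

9, 15, 17, 19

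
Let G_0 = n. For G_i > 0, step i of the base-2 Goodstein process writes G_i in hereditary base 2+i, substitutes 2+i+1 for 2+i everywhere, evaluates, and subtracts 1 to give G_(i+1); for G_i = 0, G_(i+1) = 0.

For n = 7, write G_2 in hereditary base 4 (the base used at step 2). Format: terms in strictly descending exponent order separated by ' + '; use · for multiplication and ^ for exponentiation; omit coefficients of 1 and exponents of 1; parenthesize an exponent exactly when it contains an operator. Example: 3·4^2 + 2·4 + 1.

i=0: 7 = 2^2 + 2 + 1 (b=2); 2→3: 3^3 + 3 + 1 = 31; 31−1 = 30
i=1: 30 = 3^3 + 3 (b=3); 3→4: 4^4 + 4 = 260; 260−1 = 259
i=2: 259 = 4^4 + 3 (b=4); 4→5: 5^5 + 3 = 3128; 3128−1 = 3127

4^4 + 3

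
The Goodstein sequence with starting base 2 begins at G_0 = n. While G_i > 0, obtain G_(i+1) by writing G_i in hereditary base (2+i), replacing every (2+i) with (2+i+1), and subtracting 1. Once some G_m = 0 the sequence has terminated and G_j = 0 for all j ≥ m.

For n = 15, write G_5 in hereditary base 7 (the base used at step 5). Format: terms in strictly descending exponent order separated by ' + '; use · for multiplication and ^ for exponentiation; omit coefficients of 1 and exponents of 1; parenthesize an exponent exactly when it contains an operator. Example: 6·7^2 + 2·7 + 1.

i=0: 15 = 2^(2 + 1) + 2^2 + 2 + 1 (b=2); 2→3: 3^(3 + 1) + 3^3 + 3 + 1 = 112; 112−1 = 111
i=1: 111 = 3^(3 + 1) + 3^3 + 3 (b=3); 3→4: 4^(4 + 1) + 4^4 + 4 = 1284; 1284−1 = 1283
i=2: 1283 = 4^(4 + 1) + 4^4 + 3 (b=4); 4→5: 5^(5 + 1) + 5^5 + 3 = 18753; 18753−1 = 18752
i=3: 18752 = 5^(5 + 1) + 5^5 + 2 (b=5); 5→6: 6^(6 + 1) + 6^6 + 2 = 326594; 326594−1 = 326593
i=4: 326593 = 6^(6 + 1) + 6^6 + 1 (b=6); 6→7: 7^(7 + 1) + 7^7 + 1 = 6588345; 6588345−1 = 6588344
i=5: 6588344 = 7^(7 + 1) + 7^7 (b=7); 7→8: 8^(8 + 1) + 8^8 = 150994944; 150994944−1 = 150994943

7^(7 + 1) + 7^7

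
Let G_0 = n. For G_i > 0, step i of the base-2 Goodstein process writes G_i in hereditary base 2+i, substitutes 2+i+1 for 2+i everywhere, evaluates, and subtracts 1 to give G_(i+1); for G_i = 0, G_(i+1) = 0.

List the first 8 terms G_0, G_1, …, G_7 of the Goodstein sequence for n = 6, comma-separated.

G_0 = 6. HB_2(6) = 2^2 + 2. Bump = 30. G_1 = 29.
G_1 = 29. HB_3(29) = 3^3 + 2. Bump = 258. G_2 = 257.
G_2 = 257. HB_4(257) = 4^4 + 1. Bump = 3126. G_3 = 3125.
G_3 = 3125. HB_5(3125) = 5^5. Bump = 46656. G_4 = 46655.
G_4 = 46655. HB_6(46655) = 5·6^5 + 5·6^4 + 5·6^3 + 5·6^2 + 5·6 + 5. Bump = 98040. G_5 = 98039.
G_5 = 98039. HB_7(98039) = 5·7^5 + 5·7^4 + 5·7^3 + 5·7^2 + 5·7 + 4. Bump = 187244. G_6 = 187243.
G_6 = 187243. HB_8(187243) = 5·8^5 + 5·8^4 + 5·8^3 + 5·8^2 + 5·8 + 3. Bump = 332148. G_7 = 332147.

6, 29, 257, 3125, 46655, 98039, 187243, 332147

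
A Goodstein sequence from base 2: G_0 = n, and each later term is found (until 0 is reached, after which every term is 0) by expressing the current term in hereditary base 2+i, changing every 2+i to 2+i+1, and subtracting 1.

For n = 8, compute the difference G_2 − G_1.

base 2: 8 = 2^(2 + 1); at 3: 3^(3 + 1) = 81; next = 80
base 3: 80 = 2·3^3 + 2·3^2 + 2·3 + 2; at 4: 2·4^4 + 2·4^2 + 2·4 + 2 = 554; next = 553

473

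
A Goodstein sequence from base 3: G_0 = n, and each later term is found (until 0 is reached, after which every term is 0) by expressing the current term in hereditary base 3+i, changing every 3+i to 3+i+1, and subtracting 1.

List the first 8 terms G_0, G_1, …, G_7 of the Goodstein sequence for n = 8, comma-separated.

(0) 8|_3 = 2·3 + 2 ↦ 2·4 + 2|_4 = 10 ⇒ 9
(1) 9|_4 = 2·4 + 1 ↦ 2·5 + 1|_5 = 11 ⇒ 10
(2) 10|_5 = 2·5 ↦ 2·6|_6 = 12 ⇒ 11
(3) 11|_6 = 6 + 5 ↦ 7 + 5|_7 = 12 ⇒ 11
(4) 11|_7 = 7 + 4 ↦ 8 + 4|_8 = 12 ⇒ 11
(5) 11|_8 = 8 + 3 ↦ 9 + 3|_9 = 12 ⇒ 11
(6) 11|_9 = 9 + 2 ↦ 10 + 2|_10 = 12 ⇒ 11

8, 9, 10, 11, 11, 11, 11, 11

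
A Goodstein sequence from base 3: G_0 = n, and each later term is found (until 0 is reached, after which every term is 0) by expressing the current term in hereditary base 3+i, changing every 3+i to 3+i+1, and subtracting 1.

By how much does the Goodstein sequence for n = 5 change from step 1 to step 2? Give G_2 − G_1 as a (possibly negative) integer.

0

step 0: 5 = 3 + 2; sub 4 for 3: 4 + 2; = 6; G_1 = 6−1 = 5
step 1: 5 = 4 + 1; sub 5 for 4: 5 + 1; = 6; G_2 = 6−1 = 5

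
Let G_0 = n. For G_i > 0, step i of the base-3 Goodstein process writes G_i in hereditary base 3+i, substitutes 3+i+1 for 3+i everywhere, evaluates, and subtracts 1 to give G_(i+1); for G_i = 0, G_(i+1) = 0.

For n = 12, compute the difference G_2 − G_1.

12 —HB3→ 3^2 + 3 —bump→ 4^2 + 4 = 20 —(−1)→ 19
19 —HB4→ 4^2 + 3 —bump→ 5^2 + 3 = 28 —(−1)→ 27

8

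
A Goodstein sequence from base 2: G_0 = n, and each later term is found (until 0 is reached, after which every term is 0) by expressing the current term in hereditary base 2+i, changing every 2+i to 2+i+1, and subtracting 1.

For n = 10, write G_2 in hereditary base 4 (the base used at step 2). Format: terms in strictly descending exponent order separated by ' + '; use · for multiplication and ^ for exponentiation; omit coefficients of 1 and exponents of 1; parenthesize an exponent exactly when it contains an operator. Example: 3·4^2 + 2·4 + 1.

(0) 10|_2 = 2^(2 + 1) + 2 ↦ 3^(3 + 1) + 3|_3 = 84 ⇒ 83
(1) 83|_3 = 3^(3 + 1) + 2 ↦ 4^(4 + 1) + 2|_4 = 1026 ⇒ 1025
(2) 1025|_4 = 4^(4 + 1) + 1 ↦ 5^(5 + 1) + 1|_5 = 15626 ⇒ 15625

4^(4 + 1) + 1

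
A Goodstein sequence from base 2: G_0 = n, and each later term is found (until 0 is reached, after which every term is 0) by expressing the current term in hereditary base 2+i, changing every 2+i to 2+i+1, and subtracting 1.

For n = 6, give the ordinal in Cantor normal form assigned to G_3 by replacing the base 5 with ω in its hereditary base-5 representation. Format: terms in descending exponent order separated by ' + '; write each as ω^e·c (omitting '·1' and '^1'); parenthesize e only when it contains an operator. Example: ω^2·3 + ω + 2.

[0] 6 ≡ 2^2 + 2 (base 2). Lift 3: 30. −1: 29.
[1] 29 ≡ 3^3 + 2 (base 3). Lift 4: 258. −1: 257.
[2] 257 ≡ 4^4 + 1 (base 4). Lift 5: 3126. −1: 3125.
[3] 3125 ≡ 5^5 (base 5). Lift 6: 46656. −1: 46655.

ω^ω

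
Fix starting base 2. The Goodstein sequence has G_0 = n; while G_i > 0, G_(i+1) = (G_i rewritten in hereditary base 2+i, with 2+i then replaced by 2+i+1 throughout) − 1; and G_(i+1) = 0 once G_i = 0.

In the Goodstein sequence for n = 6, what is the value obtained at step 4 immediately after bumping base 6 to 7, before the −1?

G_0 = 6. HB_2(6) = 2^2 + 2. Bump = 30. G_1 = 29.
G_1 = 29. HB_3(29) = 3^3 + 2. Bump = 258. G_2 = 257.
G_2 = 257. HB_4(257) = 4^4 + 1. Bump = 3126. G_3 = 3125.
G_3 = 3125. HB_5(3125) = 5^5. Bump = 46656. G_4 = 46655.
G_4 = 46655. HB_6(46655) = 5·6^5 + 5·6^4 + 5·6^3 + 5·6^2 + 5·6 + 5. Bump = 98040. G_5 = 98039.

98040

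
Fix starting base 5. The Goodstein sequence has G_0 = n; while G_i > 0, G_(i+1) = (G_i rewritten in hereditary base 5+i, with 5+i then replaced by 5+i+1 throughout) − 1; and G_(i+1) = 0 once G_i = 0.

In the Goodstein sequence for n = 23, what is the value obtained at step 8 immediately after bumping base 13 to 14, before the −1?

46

[0] 23 ≡ 4·5 + 3 (base 5). Lift 6: 27. −1: 26.
[1] 26 ≡ 4·6 + 2 (base 6). Lift 7: 30. −1: 29.
[2] 29 ≡ 4·7 + 1 (base 7). Lift 8: 33. −1: 32.
[3] 32 ≡ 4·8 (base 8). Lift 9: 36. −1: 35.
[4] 35 ≡ 3·9 + 8 (base 9). Lift 10: 38. −1: 37.
[5] 37 ≡ 3·10 + 7 (base 10). Lift 11: 40. −1: 39.
[6] 39 ≡ 3·11 + 6 (base 11). Lift 12: 42. −1: 41.
[7] 41 ≡ 3·12 + 5 (base 12). Lift 13: 44. −1: 43.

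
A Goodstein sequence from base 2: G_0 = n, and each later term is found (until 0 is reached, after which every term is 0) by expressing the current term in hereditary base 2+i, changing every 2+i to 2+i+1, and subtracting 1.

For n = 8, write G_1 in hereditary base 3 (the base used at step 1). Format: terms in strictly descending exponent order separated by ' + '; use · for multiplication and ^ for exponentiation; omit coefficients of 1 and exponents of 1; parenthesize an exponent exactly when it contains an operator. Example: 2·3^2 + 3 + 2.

i=0: 8 = 2^(2 + 1) (b=2); 2→3: 3^(3 + 1) = 81; 81−1 = 80
i=1: 80 = 2·3^3 + 2·3^2 + 2·3 + 2 (b=3); 3→4: 2·4^4 + 2·4^2 + 2·4 + 2 = 554; 554−1 = 553

2·3^3 + 2·3^2 + 2·3 + 2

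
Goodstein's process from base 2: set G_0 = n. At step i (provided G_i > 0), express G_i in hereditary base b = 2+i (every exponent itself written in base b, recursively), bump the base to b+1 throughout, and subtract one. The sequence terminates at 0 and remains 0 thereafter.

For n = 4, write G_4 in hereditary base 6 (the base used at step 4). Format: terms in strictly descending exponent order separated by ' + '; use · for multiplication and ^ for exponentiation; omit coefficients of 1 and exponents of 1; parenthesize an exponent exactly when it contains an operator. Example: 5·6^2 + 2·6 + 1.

G_0=4  [base 2] 2^2  →[2↦3]→  3^3 = 27  −1 ⇒ G_1=26
G_1=26  [base 3] 2·3^2 + 2·3 + 2  →[3↦4]→  2·4^2 + 2·4 + 2 = 42  −1 ⇒ G_2=41
G_2=41  [base 4] 2·4^2 + 2·4 + 1  →[4↦5]→  2·5^2 + 2·5 + 1 = 61  −1 ⇒ G_3=60
G_3=60  [base 5] 2·5^2 + 2·5  →[5↦6]→  2·6^2 + 2·6 = 84  −1 ⇒ G_4=83
G_4=83  [base 6] 2·6^2 + 6 + 5  →[6↦7]→  2·7^2 + 7 + 5 = 110  −1 ⇒ G_5=109

2·6^2 + 6 + 5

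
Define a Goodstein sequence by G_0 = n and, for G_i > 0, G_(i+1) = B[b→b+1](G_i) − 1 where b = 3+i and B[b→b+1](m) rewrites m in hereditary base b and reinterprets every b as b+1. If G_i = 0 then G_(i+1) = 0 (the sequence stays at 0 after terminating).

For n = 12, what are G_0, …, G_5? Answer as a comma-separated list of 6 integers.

G_0 = 12. HB_3(12) = 3^2 + 3. Bump = 20. G_1 = 19.
G_1 = 19. HB_4(19) = 4^2 + 3. Bump = 28. G_2 = 27.
G_2 = 27. HB_5(27) = 5^2 + 2. Bump = 38. G_3 = 37.
G_3 = 37. HB_6(37) = 6^2 + 1. Bump = 50. G_4 = 49.
G_4 = 49. HB_7(49) = 7^2. Bump = 64. G_5 = 63.

12, 19, 27, 37, 49, 63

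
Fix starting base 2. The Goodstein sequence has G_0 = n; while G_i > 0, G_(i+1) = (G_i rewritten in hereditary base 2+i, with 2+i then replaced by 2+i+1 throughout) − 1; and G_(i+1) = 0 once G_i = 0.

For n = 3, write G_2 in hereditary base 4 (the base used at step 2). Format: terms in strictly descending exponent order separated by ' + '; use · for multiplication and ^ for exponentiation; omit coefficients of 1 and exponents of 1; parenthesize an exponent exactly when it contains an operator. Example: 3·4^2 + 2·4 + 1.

(0) 3|_2 = 2 + 1 ↦ 3 + 1|_3 = 4 ⇒ 3
(1) 3|_3 = 3 ↦ 4|_4 = 4 ⇒ 3

3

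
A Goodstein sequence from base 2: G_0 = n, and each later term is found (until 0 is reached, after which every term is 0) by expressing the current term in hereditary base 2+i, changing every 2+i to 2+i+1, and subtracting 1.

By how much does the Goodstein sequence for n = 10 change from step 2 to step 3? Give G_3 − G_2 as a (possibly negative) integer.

10 —HB2→ 2^(2 + 1) + 2 —bump→ 3^(3 + 1) + 3 = 84 —(−1)→ 83
83 —HB3→ 3^(3 + 1) + 2 —bump→ 4^(4 + 1) + 2 = 1026 —(−1)→ 1025
1025 —HB4→ 4^(4 + 1) + 1 —bump→ 5^(5 + 1) + 1 = 15626 —(−1)→ 15625

14600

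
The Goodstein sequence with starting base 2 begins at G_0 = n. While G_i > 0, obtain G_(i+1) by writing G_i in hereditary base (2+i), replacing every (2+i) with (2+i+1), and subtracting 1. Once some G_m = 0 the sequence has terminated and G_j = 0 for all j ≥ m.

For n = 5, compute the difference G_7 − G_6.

[0] 5 ≡ 2^2 + 1 (base 2). Lift 3: 28. −1: 27.
[1] 27 ≡ 3^3 (base 3). Lift 4: 256. −1: 255.
[2] 255 ≡ 3·4^3 + 3·4^2 + 3·4 + 3 (base 4). Lift 5: 468. −1: 467.
[3] 467 ≡ 3·5^3 + 3·5^2 + 3·5 + 2 (base 5). Lift 6: 776. −1: 775.
[4] 775 ≡ 3·6^3 + 3·6^2 + 3·6 + 1 (base 6). Lift 7: 1198. −1: 1197.
[5] 1197 ≡ 3·7^3 + 3·7^2 + 3·7 (base 7). Lift 8: 1752. −1: 1751.
[6] 1751 ≡ 3·8^3 + 3·8^2 + 2·8 + 7 (base 8). Lift 9: 2455. −1: 2454.

703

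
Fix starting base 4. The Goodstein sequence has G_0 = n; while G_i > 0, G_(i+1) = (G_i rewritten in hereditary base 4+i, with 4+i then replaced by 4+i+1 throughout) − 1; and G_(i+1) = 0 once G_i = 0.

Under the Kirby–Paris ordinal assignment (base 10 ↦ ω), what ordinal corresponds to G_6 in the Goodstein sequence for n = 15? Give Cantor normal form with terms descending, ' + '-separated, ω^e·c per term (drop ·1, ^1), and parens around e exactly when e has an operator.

ω·2 + 5

G_0=15  [base 4] 3·4 + 3  →[4↦5]→  3·5 + 3 = 18  −1 ⇒ G_1=17
G_1=17  [base 5] 3·5 + 2  →[5↦6]→  3·6 + 2 = 20  −1 ⇒ G_2=19
G_2=19  [base 6] 3·6 + 1  →[6↦7]→  3·7 + 1 = 22  −1 ⇒ G_3=21
G_3=21  [base 7] 3·7  →[7↦8]→  3·8 = 24  −1 ⇒ G_4=23
G_4=23  [base 8] 2·8 + 7  →[8↦9]→  2·9 + 7 = 25  −1 ⇒ G_5=24
G_5=24  [base 9] 2·9 + 6  →[9↦10]→  2·10 + 6 = 26  −1 ⇒ G_6=25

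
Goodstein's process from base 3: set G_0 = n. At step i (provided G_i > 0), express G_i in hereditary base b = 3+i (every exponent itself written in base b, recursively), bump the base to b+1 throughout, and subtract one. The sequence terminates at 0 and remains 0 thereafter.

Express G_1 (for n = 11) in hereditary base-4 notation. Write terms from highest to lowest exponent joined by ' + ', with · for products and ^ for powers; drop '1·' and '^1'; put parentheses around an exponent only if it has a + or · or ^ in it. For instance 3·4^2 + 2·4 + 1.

4^2 + 1

(0) 11|_3 = 3^2 + 2 ↦ 4^2 + 2|_4 = 18 ⇒ 17
(1) 17|_4 = 4^2 + 1 ↦ 5^2 + 1|_5 = 26 ⇒ 25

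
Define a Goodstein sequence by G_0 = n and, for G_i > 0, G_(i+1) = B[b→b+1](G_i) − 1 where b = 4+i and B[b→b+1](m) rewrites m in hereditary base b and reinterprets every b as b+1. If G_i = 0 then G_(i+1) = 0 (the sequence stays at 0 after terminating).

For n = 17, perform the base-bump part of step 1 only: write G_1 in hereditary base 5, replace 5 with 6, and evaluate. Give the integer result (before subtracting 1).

36

i=0: 17 = 4^2 + 1 (b=4); 4→5: 5^2 + 1 = 26; 26−1 = 25
i=1: 25 = 5^2 (b=5); 5→6: 6^2 = 36; 36−1 = 35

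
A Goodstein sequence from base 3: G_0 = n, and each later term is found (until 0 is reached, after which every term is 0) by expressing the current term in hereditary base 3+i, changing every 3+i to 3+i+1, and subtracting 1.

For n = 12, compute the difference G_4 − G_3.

step 0: 12 = 3^2 + 3; sub 4 for 3: 4^2 + 4; = 20; G_1 = 20−1 = 19
step 1: 19 = 4^2 + 3; sub 5 for 4: 5^2 + 3; = 28; G_2 = 28−1 = 27
step 2: 27 = 5^2 + 2; sub 6 for 5: 6^2 + 2; = 38; G_3 = 38−1 = 37
step 3: 37 = 6^2 + 1; sub 7 for 6: 7^2 + 1; = 50; G_4 = 50−1 = 49

12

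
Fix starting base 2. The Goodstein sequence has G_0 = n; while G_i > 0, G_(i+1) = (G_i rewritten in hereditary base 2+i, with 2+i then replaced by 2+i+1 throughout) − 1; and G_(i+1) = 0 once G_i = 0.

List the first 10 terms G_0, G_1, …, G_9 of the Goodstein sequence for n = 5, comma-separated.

5, 27, 255, 467, 775, 1197, 1751, 2454, 3325, 4382

5 —HB2→ 2^2 + 1 —bump→ 3^3 + 1 = 28 —(−1)→ 27
27 —HB3→ 3^3 —bump→ 4^4 = 256 —(−1)→ 255
255 —HB4→ 3·4^3 + 3·4^2 + 3·4 + 3 —bump→ 3·5^3 + 3·5^2 + 3·5 + 3 = 468 —(−1)→ 467
467 —HB5→ 3·5^3 + 3·5^2 + 3·5 + 2 —bump→ 3·6^3 + 3·6^2 + 3·6 + 2 = 776 —(−1)→ 775
775 —HB6→ 3·6^3 + 3·6^2 + 3·6 + 1 —bump→ 3·7^3 + 3·7^2 + 3·7 + 1 = 1198 —(−1)→ 1197
1197 —HB7→ 3·7^3 + 3·7^2 + 3·7 —bump→ 3·8^3 + 3·8^2 + 3·8 = 1752 —(−1)→ 1751
1751 —HB8→ 3·8^3 + 3·8^2 + 2·8 + 7 —bump→ 3·9^3 + 3·9^2 + 2·9 + 7 = 2455 —(−1)→ 2454
2454 —HB9→ 3·9^3 + 3·9^2 + 2·9 + 6 —bump→ 3·10^3 + 3·10^2 + 2·10 + 6 = 3326 —(−1)→ 3325
3325 —HB10→ 3·10^3 + 3·10^2 + 2·10 + 5 —bump→ 3·11^3 + 3·11^2 + 2·11 + 5 = 4383 —(−1)→ 4382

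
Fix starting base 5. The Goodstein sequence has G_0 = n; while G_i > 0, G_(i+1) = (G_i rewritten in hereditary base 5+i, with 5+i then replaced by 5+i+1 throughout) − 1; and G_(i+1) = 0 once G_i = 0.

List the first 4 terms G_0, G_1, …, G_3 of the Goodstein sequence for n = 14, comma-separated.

G_0 = 14. HB_5(14) = 2·5 + 4. Bump = 16. G_1 = 15.
G_1 = 15. HB_6(15) = 2·6 + 3. Bump = 17. G_2 = 16.
G_2 = 16. HB_7(16) = 2·7 + 2. Bump = 18. G_3 = 17.

14, 15, 16, 17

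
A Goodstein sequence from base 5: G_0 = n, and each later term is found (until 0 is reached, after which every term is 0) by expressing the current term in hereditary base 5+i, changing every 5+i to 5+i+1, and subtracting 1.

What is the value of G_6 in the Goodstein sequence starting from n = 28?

[0] 28 ≡ 5^2 + 3 (base 5). Lift 6: 39. −1: 38.
[1] 38 ≡ 6^2 + 2 (base 6). Lift 7: 51. −1: 50.
[2] 50 ≡ 7^2 + 1 (base 7). Lift 8: 65. −1: 64.
[3] 64 ≡ 8^2 (base 8). Lift 9: 81. −1: 80.
[4] 80 ≡ 8·9 + 8 (base 9). Lift 10: 88. −1: 87.
[5] 87 ≡ 8·10 + 7 (base 10). Lift 11: 95. −1: 94.
[6] 94 ≡ 8·11 + 6 (base 11). Lift 12: 102. −1: 101.

94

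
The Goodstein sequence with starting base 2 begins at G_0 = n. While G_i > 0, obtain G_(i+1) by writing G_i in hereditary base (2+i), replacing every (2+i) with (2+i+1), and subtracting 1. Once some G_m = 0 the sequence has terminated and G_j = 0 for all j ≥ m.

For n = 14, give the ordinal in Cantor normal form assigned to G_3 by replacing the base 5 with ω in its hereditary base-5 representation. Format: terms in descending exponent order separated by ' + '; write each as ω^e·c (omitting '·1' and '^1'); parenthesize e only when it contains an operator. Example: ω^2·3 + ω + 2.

ω^(ω + 1) + ω^ω

step 0: 14 = 2^(2 + 1) + 2^2 + 2; sub 3 for 2: 3^(3 + 1) + 3^3 + 3; = 111; G_1 = 111−1 = 110
step 1: 110 = 3^(3 + 1) + 3^3 + 2; sub 4 for 3: 4^(4 + 1) + 4^4 + 2; = 1282; G_2 = 1282−1 = 1281
step 2: 1281 = 4^(4 + 1) + 4^4 + 1; sub 5 for 4: 5^(5 + 1) + 5^5 + 1; = 18751; G_3 = 18751−1 = 18750
step 3: 18750 = 5^(5 + 1) + 5^5; sub 6 for 5: 6^(6 + 1) + 6^6; = 326592; G_4 = 326592−1 = 326591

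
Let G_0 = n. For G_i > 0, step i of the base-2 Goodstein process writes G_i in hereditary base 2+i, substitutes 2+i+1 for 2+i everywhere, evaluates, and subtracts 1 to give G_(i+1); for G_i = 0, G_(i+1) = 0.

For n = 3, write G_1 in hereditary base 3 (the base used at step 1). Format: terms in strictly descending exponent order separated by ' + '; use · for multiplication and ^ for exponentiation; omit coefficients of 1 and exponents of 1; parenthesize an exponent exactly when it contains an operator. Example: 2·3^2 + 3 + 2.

i=0: 3 = 2 + 1 (b=2); 2→3: 3 + 1 = 4; 4−1 = 3
i=1: 3 = 3 (b=3); 3→4: 4 = 4; 4−1 = 3

3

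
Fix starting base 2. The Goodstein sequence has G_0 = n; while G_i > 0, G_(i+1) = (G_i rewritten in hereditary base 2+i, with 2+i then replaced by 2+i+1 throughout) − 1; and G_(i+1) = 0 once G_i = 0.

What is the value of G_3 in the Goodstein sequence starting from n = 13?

16092

[0] 13 ≡ 2^(2 + 1) + 2^2 + 1 (base 2). Lift 3: 109. −1: 108.
[1] 108 ≡ 3^(3 + 1) + 3^3 (base 3). Lift 4: 1280. −1: 1279.
[2] 1279 ≡ 4^(4 + 1) + 3·4^3 + 3·4^2 + 3·4 + 3 (base 4). Lift 5: 16093. −1: 16092.
[3] 16092 ≡ 5^(5 + 1) + 3·5^3 + 3·5^2 + 3·5 + 2 (base 5). Lift 6: 280712. −1: 280711.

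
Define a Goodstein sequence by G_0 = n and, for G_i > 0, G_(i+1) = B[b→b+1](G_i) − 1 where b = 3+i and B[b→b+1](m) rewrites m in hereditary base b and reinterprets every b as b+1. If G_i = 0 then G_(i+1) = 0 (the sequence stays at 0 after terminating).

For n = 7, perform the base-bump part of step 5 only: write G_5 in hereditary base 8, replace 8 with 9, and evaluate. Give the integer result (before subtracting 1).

(0) 7|_3 = 2·3 + 1 ↦ 2·4 + 1|_4 = 9 ⇒ 8
(1) 8|_4 = 2·4 ↦ 2·5|_5 = 10 ⇒ 9
(2) 9|_5 = 5 + 4 ↦ 6 + 4|_6 = 10 ⇒ 9
(3) 9|_6 = 6 + 3 ↦ 7 + 3|_7 = 10 ⇒ 9
(4) 9|_7 = 7 + 2 ↦ 8 + 2|_8 = 10 ⇒ 9
(5) 9|_8 = 8 + 1 ↦ 9 + 1|_9 = 10 ⇒ 9

10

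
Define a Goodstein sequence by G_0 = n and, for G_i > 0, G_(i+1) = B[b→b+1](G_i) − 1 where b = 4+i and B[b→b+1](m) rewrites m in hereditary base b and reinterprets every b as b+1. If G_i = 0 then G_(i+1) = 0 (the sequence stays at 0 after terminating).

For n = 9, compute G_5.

G_0=9  [base 4] 2·4 + 1  →[4↦5]→  2·5 + 1 = 11  −1 ⇒ G_1=10
G_1=10  [base 5] 2·5  →[5↦6]→  2·6 = 12  −1 ⇒ G_2=11
G_2=11  [base 6] 6 + 5  →[6↦7]→  7 + 5 = 12  −1 ⇒ G_3=11
G_3=11  [base 7] 7 + 4  →[7↦8]→  8 + 4 = 12  −1 ⇒ G_4=11
G_4=11  [base 8] 8 + 3  →[8↦9]→  9 + 3 = 12  −1 ⇒ G_5=11
G_5=11  [base 9] 9 + 2  →[9↦10]→  10 + 2 = 12  −1 ⇒ G_6=11

11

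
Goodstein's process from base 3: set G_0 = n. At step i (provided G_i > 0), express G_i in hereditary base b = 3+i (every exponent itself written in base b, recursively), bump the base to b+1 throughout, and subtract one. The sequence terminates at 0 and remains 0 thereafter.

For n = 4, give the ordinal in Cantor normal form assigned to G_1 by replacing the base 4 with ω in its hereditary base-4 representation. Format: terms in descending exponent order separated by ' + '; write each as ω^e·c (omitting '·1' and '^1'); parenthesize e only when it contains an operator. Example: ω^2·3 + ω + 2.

base 3: 4 = 3 + 1; at 4: 4 + 1 = 5; next = 4
base 4: 4 = 4; at 5: 5 = 5; next = 4

ω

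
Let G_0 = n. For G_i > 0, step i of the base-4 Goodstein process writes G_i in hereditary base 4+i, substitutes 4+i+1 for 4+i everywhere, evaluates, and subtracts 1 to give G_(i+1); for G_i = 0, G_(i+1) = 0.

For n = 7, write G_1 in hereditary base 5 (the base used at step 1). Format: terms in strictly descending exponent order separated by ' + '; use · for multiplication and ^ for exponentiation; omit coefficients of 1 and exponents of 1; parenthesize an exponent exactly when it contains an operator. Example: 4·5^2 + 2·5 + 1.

5 + 2

[0] 7 ≡ 4 + 3 (base 4). Lift 5: 8. −1: 7.
[1] 7 ≡ 5 + 2 (base 5). Lift 6: 8. −1: 7.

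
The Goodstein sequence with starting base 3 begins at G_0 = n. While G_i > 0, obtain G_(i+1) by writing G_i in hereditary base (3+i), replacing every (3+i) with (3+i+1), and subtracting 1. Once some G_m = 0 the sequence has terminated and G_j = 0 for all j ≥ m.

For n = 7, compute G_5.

[0] 7 ≡ 2·3 + 1 (base 3). Lift 4: 9. −1: 8.
[1] 8 ≡ 2·4 (base 4). Lift 5: 10. −1: 9.
[2] 9 ≡ 5 + 4 (base 5). Lift 6: 10. −1: 9.
[3] 9 ≡ 6 + 3 (base 6). Lift 7: 10. −1: 9.
[4] 9 ≡ 7 + 2 (base 7). Lift 8: 10. −1: 9.
[5] 9 ≡ 8 + 1 (base 8). Lift 9: 10. −1: 9.

9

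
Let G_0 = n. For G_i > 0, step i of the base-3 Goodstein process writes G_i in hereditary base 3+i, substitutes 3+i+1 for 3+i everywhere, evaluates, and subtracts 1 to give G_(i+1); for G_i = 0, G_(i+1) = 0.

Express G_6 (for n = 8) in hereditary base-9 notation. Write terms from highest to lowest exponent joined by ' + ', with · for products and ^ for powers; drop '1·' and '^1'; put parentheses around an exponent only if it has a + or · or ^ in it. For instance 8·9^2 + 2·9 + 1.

9 + 2

i=0: 8 = 2·3 + 2 (b=3); 3→4: 2·4 + 2 = 10; 10−1 = 9
i=1: 9 = 2·4 + 1 (b=4); 4→5: 2·5 + 1 = 11; 11−1 = 10
i=2: 10 = 2·5 (b=5); 5→6: 2·6 = 12; 12−1 = 11
i=3: 11 = 6 + 5 (b=6); 6→7: 7 + 5 = 12; 12−1 = 11
i=4: 11 = 7 + 4 (b=7); 7→8: 8 + 4 = 12; 12−1 = 11
i=5: 11 = 8 + 3 (b=8); 8→9: 9 + 3 = 12; 12−1 = 11
i=6: 11 = 9 + 2 (b=9); 9→10: 10 + 2 = 12; 12−1 = 11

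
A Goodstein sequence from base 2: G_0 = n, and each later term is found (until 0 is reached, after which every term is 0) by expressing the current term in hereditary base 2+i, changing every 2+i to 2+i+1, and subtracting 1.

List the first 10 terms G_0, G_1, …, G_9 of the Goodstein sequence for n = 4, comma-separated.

(0) 4|_2 = 2^2 ↦ 3^3|_3 = 27 ⇒ 26
(1) 26|_3 = 2·3^2 + 2·3 + 2 ↦ 2·4^2 + 2·4 + 2|_4 = 42 ⇒ 41
(2) 41|_4 = 2·4^2 + 2·4 + 1 ↦ 2·5^2 + 2·5 + 1|_5 = 61 ⇒ 60
(3) 60|_5 = 2·5^2 + 2·5 ↦ 2·6^2 + 2·6|_6 = 84 ⇒ 83
(4) 83|_6 = 2·6^2 + 6 + 5 ↦ 2·7^2 + 7 + 5|_7 = 110 ⇒ 109
(5) 109|_7 = 2·7^2 + 7 + 4 ↦ 2·8^2 + 8 + 4|_8 = 140 ⇒ 139
(6) 139|_8 = 2·8^2 + 8 + 3 ↦ 2·9^2 + 9 + 3|_9 = 174 ⇒ 173
(7) 173|_9 = 2·9^2 + 9 + 2 ↦ 2·10^2 + 10 + 2|_10 = 212 ⇒ 211
(8) 211|_10 = 2·10^2 + 10 + 1 ↦ 2·11^2 + 11 + 1|_11 = 254 ⇒ 253

4, 26, 41, 60, 83, 109, 139, 173, 211, 253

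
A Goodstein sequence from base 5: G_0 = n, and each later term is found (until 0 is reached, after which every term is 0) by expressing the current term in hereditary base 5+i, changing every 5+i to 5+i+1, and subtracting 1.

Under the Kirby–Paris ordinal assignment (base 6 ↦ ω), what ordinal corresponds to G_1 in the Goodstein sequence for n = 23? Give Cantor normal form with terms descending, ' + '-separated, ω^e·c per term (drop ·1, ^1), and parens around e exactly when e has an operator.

ω·4 + 2

23 —HB5→ 4·5 + 3 —bump→ 4·6 + 3 = 27 —(−1)→ 26
26 —HB6→ 4·6 + 2 —bump→ 4·7 + 2 = 30 —(−1)→ 29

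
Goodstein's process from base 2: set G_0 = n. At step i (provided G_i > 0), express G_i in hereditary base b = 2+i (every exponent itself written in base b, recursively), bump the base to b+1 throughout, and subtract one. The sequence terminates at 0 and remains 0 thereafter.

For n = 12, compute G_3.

base 2: 12 = 2^(2 + 1) + 2^2; at 3: 3^(3 + 1) + 3^3 = 108; next = 107
base 3: 107 = 3^(3 + 1) + 2·3^2 + 2·3 + 2; at 4: 4^(4 + 1) + 2·4^2 + 2·4 + 2 = 1066; next = 1065
base 4: 1065 = 4^(4 + 1) + 2·4^2 + 2·4 + 1; at 5: 5^(5 + 1) + 2·5^2 + 2·5 + 1 = 15686; next = 15685
base 5: 15685 = 5^(5 + 1) + 2·5^2 + 2·5; at 6: 6^(6 + 1) + 2·6^2 + 2·6 = 280020; next = 280019

15685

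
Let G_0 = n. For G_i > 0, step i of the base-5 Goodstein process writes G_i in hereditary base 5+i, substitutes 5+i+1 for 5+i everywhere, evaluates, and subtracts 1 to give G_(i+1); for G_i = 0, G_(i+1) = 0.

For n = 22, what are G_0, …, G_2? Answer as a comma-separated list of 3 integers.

22, 25, 28

[0] 22 ≡ 4·5 + 2 (base 5). Lift 6: 26. −1: 25.
[1] 25 ≡ 4·6 + 1 (base 6). Lift 7: 29. −1: 28.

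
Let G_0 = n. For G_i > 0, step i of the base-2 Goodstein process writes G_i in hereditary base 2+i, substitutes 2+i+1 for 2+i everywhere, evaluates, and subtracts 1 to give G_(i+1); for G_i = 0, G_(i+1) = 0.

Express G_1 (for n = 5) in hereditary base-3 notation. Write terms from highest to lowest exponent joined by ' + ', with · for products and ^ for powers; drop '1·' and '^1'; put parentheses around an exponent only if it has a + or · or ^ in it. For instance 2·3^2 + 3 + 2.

3^3

base 2: 5 = 2^2 + 1; at 3: 3^3 + 1 = 28; next = 27
base 3: 27 = 3^3; at 4: 4^4 = 256; next = 255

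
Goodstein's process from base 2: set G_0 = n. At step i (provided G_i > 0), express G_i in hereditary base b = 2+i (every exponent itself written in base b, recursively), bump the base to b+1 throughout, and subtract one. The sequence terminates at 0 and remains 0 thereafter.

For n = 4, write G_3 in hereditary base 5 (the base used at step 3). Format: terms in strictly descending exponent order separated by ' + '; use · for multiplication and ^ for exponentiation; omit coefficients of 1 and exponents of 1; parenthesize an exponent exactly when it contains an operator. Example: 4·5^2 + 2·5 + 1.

[0] 4 ≡ 2^2 (base 2). Lift 3: 27. −1: 26.
[1] 26 ≡ 2·3^2 + 2·3 + 2 (base 3). Lift 4: 42. −1: 41.
[2] 41 ≡ 2·4^2 + 2·4 + 1 (base 4). Lift 5: 61. −1: 60.

2·5^2 + 2·5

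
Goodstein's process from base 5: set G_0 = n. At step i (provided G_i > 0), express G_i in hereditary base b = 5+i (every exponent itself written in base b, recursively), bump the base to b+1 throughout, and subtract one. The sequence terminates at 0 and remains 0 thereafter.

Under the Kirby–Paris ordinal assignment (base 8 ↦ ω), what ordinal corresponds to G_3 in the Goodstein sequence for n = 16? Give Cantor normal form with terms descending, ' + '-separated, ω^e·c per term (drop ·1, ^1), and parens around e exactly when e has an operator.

base 5: 16 = 3·5 + 1; at 6: 3·6 + 1 = 19; next = 18
base 6: 18 = 3·6; at 7: 3·7 = 21; next = 20
base 7: 20 = 2·7 + 6; at 8: 2·8 + 6 = 22; next = 21
base 8: 21 = 2·8 + 5; at 9: 2·9 + 5 = 23; next = 22

ω·2 + 5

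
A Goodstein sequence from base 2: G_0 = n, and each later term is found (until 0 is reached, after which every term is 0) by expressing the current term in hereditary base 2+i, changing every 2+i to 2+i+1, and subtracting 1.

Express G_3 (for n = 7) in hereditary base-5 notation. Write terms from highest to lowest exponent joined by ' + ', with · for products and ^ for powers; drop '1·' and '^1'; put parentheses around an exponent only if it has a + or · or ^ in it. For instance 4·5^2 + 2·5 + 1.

G_0=7  [base 2] 2^2 + 2 + 1  →[2↦3]→  3^3 + 3 + 1 = 31  −1 ⇒ G_1=30
G_1=30  [base 3] 3^3 + 3  →[3↦4]→  4^4 + 4 = 260  −1 ⇒ G_2=259
G_2=259  [base 4] 4^4 + 3  →[4↦5]→  5^5 + 3 = 3128  −1 ⇒ G_3=3127

5^5 + 2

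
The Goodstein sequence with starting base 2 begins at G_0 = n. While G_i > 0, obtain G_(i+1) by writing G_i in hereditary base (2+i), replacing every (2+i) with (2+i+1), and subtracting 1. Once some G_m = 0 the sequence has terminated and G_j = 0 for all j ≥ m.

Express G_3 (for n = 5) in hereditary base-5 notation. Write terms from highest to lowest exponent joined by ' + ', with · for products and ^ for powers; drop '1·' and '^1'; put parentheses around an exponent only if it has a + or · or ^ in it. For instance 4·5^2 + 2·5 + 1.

3·5^3 + 3·5^2 + 3·5 + 2

step 0: 5 = 2^2 + 1; sub 3 for 2: 3^3 + 1; = 28; G_1 = 28−1 = 27
step 1: 27 = 3^3; sub 4 for 3: 4^4; = 256; G_2 = 256−1 = 255
step 2: 255 = 3·4^3 + 3·4^2 + 3·4 + 3; sub 5 for 4: 3·5^3 + 3·5^2 + 3·5 + 3; = 468; G_3 = 468−1 = 467
step 3: 467 = 3·5^3 + 3·5^2 + 3·5 + 2; sub 6 for 5: 3·6^3 + 3·6^2 + 3·6 + 2; = 776; G_4 = 776−1 = 775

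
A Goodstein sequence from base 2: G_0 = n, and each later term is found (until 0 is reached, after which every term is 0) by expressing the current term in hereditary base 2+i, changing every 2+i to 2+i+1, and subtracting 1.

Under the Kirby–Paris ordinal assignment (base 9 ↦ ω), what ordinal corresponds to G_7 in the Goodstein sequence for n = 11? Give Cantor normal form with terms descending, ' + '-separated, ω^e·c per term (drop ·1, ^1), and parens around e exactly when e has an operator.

ω^ω·7 + ω^7·7 + ω^6·7 + ω^5·7 + ω^4·7 + ω^3·7 + ω^2·7 + ω·7 + 6

i=0: 11 = 2^(2 + 1) + 2 + 1 (b=2); 2→3: 3^(3 + 1) + 3 + 1 = 85; 85−1 = 84
i=1: 84 = 3^(3 + 1) + 3 (b=3); 3→4: 4^(4 + 1) + 4 = 1028; 1028−1 = 1027
i=2: 1027 = 4^(4 + 1) + 3 (b=4); 4→5: 5^(5 + 1) + 3 = 15628; 15628−1 = 15627
i=3: 15627 = 5^(5 + 1) + 2 (b=5); 5→6: 6^(6 + 1) + 2 = 279938; 279938−1 = 279937
i=4: 279937 = 6^(6 + 1) + 1 (b=6); 6→7: 7^(7 + 1) + 1 = 5764802; 5764802−1 = 5764801
i=5: 5764801 = 7^(7 + 1) (b=7); 7→8: 8^(8 + 1) = 134217728; 134217728−1 = 134217727
i=6: 134217727 = 7·8^8 + 7·8^7 + 7·8^6 + 7·8^5 + 7·8^4 + 7·8^3 + 7·8^2 + 7·8 + 7 (b=8); 8→9: 7·9^9 + 7·9^7 + 7·9^6 + 7·9^5 + 7·9^4 + 7·9^3 + 7·9^2 + 7·9 + 7 = 2749609303; 2749609303−1 = 2749609302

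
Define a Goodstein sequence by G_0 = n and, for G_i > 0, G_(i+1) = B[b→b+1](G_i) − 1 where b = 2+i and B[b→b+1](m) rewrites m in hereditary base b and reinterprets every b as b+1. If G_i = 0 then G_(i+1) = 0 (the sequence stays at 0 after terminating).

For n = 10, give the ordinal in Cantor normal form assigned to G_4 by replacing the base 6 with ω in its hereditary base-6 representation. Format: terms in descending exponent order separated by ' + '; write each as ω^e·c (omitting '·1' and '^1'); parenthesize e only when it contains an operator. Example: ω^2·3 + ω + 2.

G_0 = 10. HB_2(10) = 2^(2 + 1) + 2. Bump = 84. G_1 = 83.
G_1 = 83. HB_3(83) = 3^(3 + 1) + 2. Bump = 1026. G_2 = 1025.
G_2 = 1025. HB_4(1025) = 4^(4 + 1) + 1. Bump = 15626. G_3 = 15625.
G_3 = 15625. HB_5(15625) = 5^(5 + 1). Bump = 279936. G_4 = 279935.
G_4 = 279935. HB_6(279935) = 5·6^6 + 5·6^5 + 5·6^4 + 5·6^3 + 5·6^2 + 5·6 + 5. Bump = 4215755. G_5 = 4215754.

ω^ω·5 + ω^5·5 + ω^4·5 + ω^3·5 + ω^2·5 + ω·5 + 5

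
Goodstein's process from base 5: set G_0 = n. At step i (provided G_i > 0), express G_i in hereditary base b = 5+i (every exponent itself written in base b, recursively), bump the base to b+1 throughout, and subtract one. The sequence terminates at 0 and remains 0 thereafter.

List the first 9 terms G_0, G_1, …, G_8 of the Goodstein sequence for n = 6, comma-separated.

6, 6, 6, 5, 4, 3, 2, 1, 0

i=0: 6 = 5 + 1 (b=5); 5→6: 6 + 1 = 7; 7−1 = 6
i=1: 6 = 6 (b=6); 6→7: 7 = 7; 7−1 = 6
i=2: 6 = 6 (b=7); 7→8: 6 = 6; 6−1 = 5
i=3: 5 = 5 (b=8); 8→9: 5 = 5; 5−1 = 4
i=4: 4 = 4 (b=9); 9→10: 4 = 4; 4−1 = 3
i=5: 3 = 3 (b=10); 10→11: 3 = 3; 3−1 = 2
i=6: 2 = 2 (b=11); 11→12: 2 = 2; 2−1 = 1
i=7: 1 = 1 (b=12); 12→13: 1 = 1; 1−1 = 0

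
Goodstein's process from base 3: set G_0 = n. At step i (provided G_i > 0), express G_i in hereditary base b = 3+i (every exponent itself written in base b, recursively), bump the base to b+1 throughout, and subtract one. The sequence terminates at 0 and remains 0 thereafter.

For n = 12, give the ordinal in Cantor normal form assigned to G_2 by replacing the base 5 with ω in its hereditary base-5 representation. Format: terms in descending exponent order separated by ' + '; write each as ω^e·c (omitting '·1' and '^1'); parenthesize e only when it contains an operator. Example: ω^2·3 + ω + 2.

ω^2 + 2

base 3: 12 = 3^2 + 3; at 4: 4^2 + 4 = 20; next = 19
base 4: 19 = 4^2 + 3; at 5: 5^2 + 3 = 28; next = 27
base 5: 27 = 5^2 + 2; at 6: 6^2 + 2 = 38; next = 37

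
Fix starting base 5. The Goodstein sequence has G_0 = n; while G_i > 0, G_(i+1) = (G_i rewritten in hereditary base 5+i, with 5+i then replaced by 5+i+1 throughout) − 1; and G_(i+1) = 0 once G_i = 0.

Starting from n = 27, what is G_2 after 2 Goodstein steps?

base 5: 27 = 5^2 + 2; at 6: 6^2 + 2 = 38; next = 37
base 6: 37 = 6^2 + 1; at 7: 7^2 + 1 = 50; next = 49
base 7: 49 = 7^2; at 8: 8^2 = 64; next = 63

49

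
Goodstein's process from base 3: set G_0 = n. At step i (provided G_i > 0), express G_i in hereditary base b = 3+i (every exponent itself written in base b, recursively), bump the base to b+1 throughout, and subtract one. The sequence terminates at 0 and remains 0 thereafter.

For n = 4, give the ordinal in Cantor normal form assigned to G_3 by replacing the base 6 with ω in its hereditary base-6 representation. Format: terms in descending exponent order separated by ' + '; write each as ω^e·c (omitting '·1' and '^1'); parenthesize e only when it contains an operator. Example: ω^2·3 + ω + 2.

step 0: 4 = 3 + 1; sub 4 for 3: 4 + 1; = 5; G_1 = 5−1 = 4
step 1: 4 = 4; sub 5 for 4: 5; = 5; G_2 = 5−1 = 4
step 2: 4 = 4; sub 6 for 5: 4; = 4; G_3 = 4−1 = 3
step 3: 3 = 3; sub 7 for 6: 3; = 3; G_4 = 3−1 = 2

3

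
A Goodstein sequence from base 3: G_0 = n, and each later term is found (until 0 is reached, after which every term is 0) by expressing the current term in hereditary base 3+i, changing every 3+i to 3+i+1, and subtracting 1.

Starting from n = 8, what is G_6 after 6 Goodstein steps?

G_0 = 8. HB_3(8) = 2·3 + 2. Bump = 10. G_1 = 9.
G_1 = 9. HB_4(9) = 2·4 + 1. Bump = 11. G_2 = 10.
G_2 = 10. HB_5(10) = 2·5. Bump = 12. G_3 = 11.
G_3 = 11. HB_6(11) = 6 + 5. Bump = 12. G_4 = 11.
G_4 = 11. HB_7(11) = 7 + 4. Bump = 12. G_5 = 11.
G_5 = 11. HB_8(11) = 8 + 3. Bump = 12. G_6 = 11.

11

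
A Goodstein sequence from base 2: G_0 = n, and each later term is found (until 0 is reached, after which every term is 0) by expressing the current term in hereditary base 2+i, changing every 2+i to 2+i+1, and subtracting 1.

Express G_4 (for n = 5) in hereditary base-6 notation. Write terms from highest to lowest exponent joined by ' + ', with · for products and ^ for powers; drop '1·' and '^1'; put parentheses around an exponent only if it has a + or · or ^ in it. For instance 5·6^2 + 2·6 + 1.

3·6^3 + 3·6^2 + 3·6 + 1

step 0: 5 = 2^2 + 1; sub 3 for 2: 3^3 + 1; = 28; G_1 = 28−1 = 27
step 1: 27 = 3^3; sub 4 for 3: 4^4; = 256; G_2 = 256−1 = 255
step 2: 255 = 3·4^3 + 3·4^2 + 3·4 + 3; sub 5 for 4: 3·5^3 + 3·5^2 + 3·5 + 3; = 468; G_3 = 468−1 = 467
step 3: 467 = 3·5^3 + 3·5^2 + 3·5 + 2; sub 6 for 5: 3·6^3 + 3·6^2 + 3·6 + 2; = 776; G_4 = 776−1 = 775
step 4: 775 = 3·6^3 + 3·6^2 + 3·6 + 1; sub 7 for 6: 3·7^3 + 3·7^2 + 3·7 + 1; = 1198; G_5 = 1198−1 = 1197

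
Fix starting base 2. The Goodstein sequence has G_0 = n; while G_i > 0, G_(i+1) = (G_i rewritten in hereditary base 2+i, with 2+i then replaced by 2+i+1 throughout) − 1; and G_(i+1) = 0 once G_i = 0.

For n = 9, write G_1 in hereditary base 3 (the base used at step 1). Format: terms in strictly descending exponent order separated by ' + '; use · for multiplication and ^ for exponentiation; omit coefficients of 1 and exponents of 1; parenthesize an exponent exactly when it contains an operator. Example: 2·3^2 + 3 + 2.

3^(3 + 1)

[0] 9 ≡ 2^(2 + 1) + 1 (base 2). Lift 3: 82. −1: 81.
[1] 81 ≡ 3^(3 + 1) (base 3). Lift 4: 1024. −1: 1023.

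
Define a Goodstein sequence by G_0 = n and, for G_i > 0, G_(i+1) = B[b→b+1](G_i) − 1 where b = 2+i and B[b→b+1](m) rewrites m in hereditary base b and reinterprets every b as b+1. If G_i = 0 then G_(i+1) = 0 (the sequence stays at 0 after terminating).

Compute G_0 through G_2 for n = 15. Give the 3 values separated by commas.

15, 111, 1283

15 —HB2→ 2^(2 + 1) + 2^2 + 2 + 1 —bump→ 3^(3 + 1) + 3^3 + 3 + 1 = 112 —(−1)→ 111
111 —HB3→ 3^(3 + 1) + 3^3 + 3 —bump→ 4^(4 + 1) + 4^4 + 4 = 1284 —(−1)→ 1283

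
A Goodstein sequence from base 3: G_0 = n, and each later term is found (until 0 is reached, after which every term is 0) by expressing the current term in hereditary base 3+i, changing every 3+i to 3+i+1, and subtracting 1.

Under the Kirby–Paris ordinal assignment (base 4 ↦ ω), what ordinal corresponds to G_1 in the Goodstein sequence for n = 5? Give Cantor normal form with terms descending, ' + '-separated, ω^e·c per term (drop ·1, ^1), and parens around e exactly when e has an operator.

step 0: 5 = 3 + 2; sub 4 for 3: 4 + 2; = 6; G_1 = 6−1 = 5
step 1: 5 = 4 + 1; sub 5 for 4: 5 + 1; = 6; G_2 = 6−1 = 5

ω + 1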